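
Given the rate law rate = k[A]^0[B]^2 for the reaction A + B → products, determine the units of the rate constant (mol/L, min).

(mol/L)⁻¹·min⁻¹

Step 1: Overall order = 0 + 2 = 2.
Step 2: rate has units mol/L·min⁻¹; [A]^0[B]^2 has units (mol/L)^2.
Step 3: k = rate/([A]^0[B]^2), so units of k = (mol/L)^(1-2)·min⁻¹ = (mol/L)⁻¹·min⁻¹.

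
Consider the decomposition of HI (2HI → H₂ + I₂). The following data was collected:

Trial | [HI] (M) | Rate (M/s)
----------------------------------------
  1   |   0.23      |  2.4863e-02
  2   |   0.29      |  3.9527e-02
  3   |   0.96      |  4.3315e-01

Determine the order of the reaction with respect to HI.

second order (2)

Step 1: Compare trials to find order n where rate₂/rate₁ = ([HI]₂/[HI]₁)^n
Step 2: rate₂/rate₁ = 3.9527e-02/2.4863e-02 = 1.59
Step 3: [HI]₂/[HI]₁ = 0.29/0.23 = 1.261
Step 4: n = ln(1.59)/ln(1.261) = 2.00 ≈ 2
Step 5: The reaction is second order in HI.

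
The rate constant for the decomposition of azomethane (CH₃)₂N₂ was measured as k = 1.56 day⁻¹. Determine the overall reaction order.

first order (1)

Step 1: The units of k for an nth-order reaction are (concentration)^(1-n)·(time)⁻¹.
Step 2: Here k has units day⁻¹, so the concentration exponent is 0.
Step 3: 1 - n = 0 ⇒ n = 1. The reaction is first order.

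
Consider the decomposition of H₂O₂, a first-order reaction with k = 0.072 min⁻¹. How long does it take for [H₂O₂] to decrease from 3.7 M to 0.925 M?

19.25 min

Step 1: For first-order: t = ln([H₂O₂]₀/[H₂O₂])/k
Step 2: t = ln(3.7/0.925)/0.072
Step 3: t = ln(4)/0.072
Step 4: t = 1.386/0.072 = 19.25 min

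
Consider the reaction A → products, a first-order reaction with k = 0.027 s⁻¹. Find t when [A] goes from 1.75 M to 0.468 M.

48.85 s

Step 1: For first-order: t = ln([A]₀/[A])/k
Step 2: t = ln(1.75/0.468)/0.027
Step 3: t = ln(3.739)/0.027
Step 4: t = 1.319/0.027 = 48.85 s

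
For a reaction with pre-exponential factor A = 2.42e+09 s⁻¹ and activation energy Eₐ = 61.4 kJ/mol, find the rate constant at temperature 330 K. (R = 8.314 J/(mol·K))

4.62e-01 s⁻¹

Step 1: Use the Arrhenius equation: k = A × exp(-Eₐ/RT)
Step 2: Convert Eₐ to J/mol: 61.4 kJ/mol = 61400 J/mol
Step 3: Calculate the exponent: -Eₐ/(RT) = -61400/(8.314 × 330) = -22.37919
Step 4: k = 2.42e+09 × exp(-22.37919)
Step 5: k = 2.42e+09 × 1.90916e-10 = 4.6202e-01 s⁻¹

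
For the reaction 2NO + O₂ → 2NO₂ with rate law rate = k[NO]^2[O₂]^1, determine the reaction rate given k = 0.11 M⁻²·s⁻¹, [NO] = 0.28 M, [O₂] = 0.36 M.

0.003105 M/s

Step 1: The rate law is rate = k[NO]^2[O₂]^1
Step 2: Substitute: rate = 0.11 × (0.28)^2 × (0.36)^1
Step 3: rate = 0.11 × 0.0784 × 0.36 = 0.00310464 M/s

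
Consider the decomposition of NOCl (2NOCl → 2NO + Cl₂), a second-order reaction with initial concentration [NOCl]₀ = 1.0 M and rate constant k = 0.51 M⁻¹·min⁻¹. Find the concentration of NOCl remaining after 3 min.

0.3953 M

Step 1: For a second-order reaction: 1/[NOCl] = 1/[NOCl]₀ + kt
Step 2: 1/[NOCl] = 1/1.0 + 0.51 × 3
Step 3: 1/[NOCl] = 1 + 1.53 = 2.53
Step 4: [NOCl] = 1/2.53 = 0.3953 M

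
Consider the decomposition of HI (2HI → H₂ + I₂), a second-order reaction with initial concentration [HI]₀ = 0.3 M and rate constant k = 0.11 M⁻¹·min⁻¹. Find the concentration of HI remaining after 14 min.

0.2052 M

Step 1: For a second-order reaction: 1/[HI] = 1/[HI]₀ + kt
Step 2: 1/[HI] = 1/0.3 + 0.11 × 14
Step 3: 1/[HI] = 3.333 + 1.54 = 4.873
Step 4: [HI] = 1/4.873 = 0.2052 M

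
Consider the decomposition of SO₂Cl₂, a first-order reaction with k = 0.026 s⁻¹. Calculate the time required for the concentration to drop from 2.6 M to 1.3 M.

26.66 s

Step 1: For first-order: t = ln([SO₂Cl₂]₀/[SO₂Cl₂])/k
Step 2: t = ln(2.6/1.3)/0.026
Step 3: t = ln(2)/0.026
Step 4: t = 0.6931/0.026 = 26.66 s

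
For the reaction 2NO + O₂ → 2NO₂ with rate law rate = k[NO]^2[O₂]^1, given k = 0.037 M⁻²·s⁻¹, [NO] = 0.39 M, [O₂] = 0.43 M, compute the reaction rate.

0.00242 M/s

Step 1: The rate law is rate = k[NO]^2[O₂]^1
Step 2: Substitute: rate = 0.037 × (0.39)^2 × (0.43)^1
Step 3: rate = 0.037 × 0.1521 × 0.43 = 0.00241991 M/s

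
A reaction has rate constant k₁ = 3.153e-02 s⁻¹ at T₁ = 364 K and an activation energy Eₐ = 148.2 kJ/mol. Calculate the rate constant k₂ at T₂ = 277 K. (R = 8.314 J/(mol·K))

6.591e-09 s⁻¹

Step 1: Use the two-temperature Arrhenius form: ln(k₂/k₁) = -Eₐ/R × (1/T₂ - 1/T₁)
Step 2: Convert Eₐ to J/mol: 148.2 kJ/mol = 148200 J/mol
Step 3: 1/T₂ - 1/T₁ = 1/277 - 1/364 = 8.628556e-04 K⁻¹
Step 4: ln(k₂/k₁) = -148200/8.314 × 8.628556e-04 = -15.38071
Step 5: k₂ = k₁ × exp(-15.38071) = 3.153e-02 × 2.09046e-07 = 6.591e-09 s⁻¹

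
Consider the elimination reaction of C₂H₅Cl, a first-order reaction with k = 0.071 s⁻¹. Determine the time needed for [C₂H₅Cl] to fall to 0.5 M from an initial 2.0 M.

19.53 s

Step 1: For first-order: t = ln([C₂H₅Cl]₀/[C₂H₅Cl])/k
Step 2: t = ln(2.0/0.5)/0.071
Step 3: t = ln(4)/0.071
Step 4: t = 1.386/0.071 = 19.53 s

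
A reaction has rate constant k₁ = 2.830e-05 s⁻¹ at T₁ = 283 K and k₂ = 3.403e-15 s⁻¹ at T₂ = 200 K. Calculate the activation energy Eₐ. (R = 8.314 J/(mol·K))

129.5 kJ/mol

Step 1: Use the two-temperature Arrhenius form: ln(k₂/k₁) = -Eₐ/R × (1/T₂ - 1/T₁)
Step 2: ln(k₂/k₁) = ln(3.403e-15/2.830e-05) = ln(1.20247e-10) = -22.8415
Step 3: 1/T₂ - 1/T₁ = 1/200 - 1/283 = 1.466431e-03 K⁻¹
Step 4: Eₐ = -R × ln(k₂/k₁) / (1/T₂ - 1/T₁) = -8.314 × -22.8415 / 1.466431e-03
Step 5: Eₐ = 1.2950e+05 J/mol = 129.5 kJ/mol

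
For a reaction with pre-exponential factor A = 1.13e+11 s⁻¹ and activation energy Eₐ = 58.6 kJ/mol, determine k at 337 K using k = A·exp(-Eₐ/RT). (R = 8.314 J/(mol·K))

9.33e+01 s⁻¹

Step 1: Use the Arrhenius equation: k = A × exp(-Eₐ/RT)
Step 2: Convert Eₐ to J/mol: 58.6 kJ/mol = 58600 J/mol
Step 3: Calculate the exponent: -Eₐ/(RT) = -58600/(8.314 × 337) = -20.91499
Step 4: k = 1.13e+11 × exp(-20.91499)
Step 5: k = 1.13e+11 × 8.25535e-10 = 9.3285e+01 s⁻¹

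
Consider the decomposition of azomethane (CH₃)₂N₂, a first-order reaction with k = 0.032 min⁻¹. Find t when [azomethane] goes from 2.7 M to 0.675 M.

43.32 min

Step 1: For first-order: t = ln([azomethane]₀/[azomethane])/k
Step 2: t = ln(2.7/0.675)/0.032
Step 3: t = ln(4)/0.032
Step 4: t = 1.386/0.032 = 43.32 min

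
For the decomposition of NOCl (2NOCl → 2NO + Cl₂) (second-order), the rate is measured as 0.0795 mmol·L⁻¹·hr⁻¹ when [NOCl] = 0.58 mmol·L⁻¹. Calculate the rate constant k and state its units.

0.2363 (mmol·L⁻¹)⁻¹·hr⁻¹

Step 1: rate = k[NOCl]^2, so k = rate / [NOCl]^2.
Step 2: k = 0.0795 / (0.58)^2 = 0.0795 / 0.3364.
Step 3: k = 0.2363 (mmol·L⁻¹)⁻¹·hr⁻¹.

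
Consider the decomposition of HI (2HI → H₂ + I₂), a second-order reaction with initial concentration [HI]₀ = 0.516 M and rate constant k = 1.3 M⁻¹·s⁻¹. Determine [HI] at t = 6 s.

0.1027 M

Step 1: For a second-order reaction: 1/[HI] = 1/[HI]₀ + kt
Step 2: 1/[HI] = 1/0.516 + 1.3 × 6
Step 3: 1/[HI] = 1.938 + 7.8 = 9.738
Step 4: [HI] = 1/9.738 = 0.1027 M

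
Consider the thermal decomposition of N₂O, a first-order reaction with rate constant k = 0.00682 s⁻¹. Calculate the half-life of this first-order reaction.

101.6 s

Step 1: For a first-order reaction, t₁/₂ = ln(2)/k
Step 2: t₁/₂ = ln(2)/0.00682
Step 3: t₁/₂ = 0.6931/0.00682 = 101.6 s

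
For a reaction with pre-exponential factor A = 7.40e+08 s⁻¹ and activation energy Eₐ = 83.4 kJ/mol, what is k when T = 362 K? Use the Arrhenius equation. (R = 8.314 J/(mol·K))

6.83e-04 s⁻¹

Step 1: Use the Arrhenius equation: k = A × exp(-Eₐ/RT)
Step 2: Convert Eₐ to J/mol: 83.4 kJ/mol = 83400 J/mol
Step 3: Calculate the exponent: -Eₐ/(RT) = -83400/(8.314 × 362) = -27.71070
Step 4: k = 7.40e+08 × exp(-27.71070)
Step 5: k = 7.40e+08 × 9.23413e-13 = 6.8333e-04 s⁻¹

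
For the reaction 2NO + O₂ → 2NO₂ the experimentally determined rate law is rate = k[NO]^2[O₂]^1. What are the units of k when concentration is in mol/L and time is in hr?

(mol/L)⁻²·hr⁻¹

Step 1: Overall order = 2 + 1 = 3.
Step 2: rate has units mol/L·hr⁻¹; [NO]^2[O₂]^1 has units (mol/L)^3.
Step 3: k = rate/([NO]^2[O₂]^1), so units of k = (mol/L)^(1-3)·hr⁻¹ = (mol/L)⁻²·hr⁻¹.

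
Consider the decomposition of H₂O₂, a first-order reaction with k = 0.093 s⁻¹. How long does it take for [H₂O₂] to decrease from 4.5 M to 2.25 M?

7.453 s

Step 1: For first-order: t = ln([H₂O₂]₀/[H₂O₂])/k
Step 2: t = ln(4.5/2.25)/0.093
Step 3: t = ln(2)/0.093
Step 4: t = 0.6931/0.093 = 7.453 s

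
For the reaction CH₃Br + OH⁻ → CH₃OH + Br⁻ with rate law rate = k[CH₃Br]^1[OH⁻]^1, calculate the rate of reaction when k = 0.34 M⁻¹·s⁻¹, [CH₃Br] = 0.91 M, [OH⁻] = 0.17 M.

0.0526 M/s

Step 1: The rate law is rate = k[CH₃Br]^1[OH⁻]^1
Step 2: Substitute: rate = 0.34 × (0.91)^1 × (0.17)^1
Step 3: rate = 0.34 × 0.91 × 0.17 = 0.052598 M/s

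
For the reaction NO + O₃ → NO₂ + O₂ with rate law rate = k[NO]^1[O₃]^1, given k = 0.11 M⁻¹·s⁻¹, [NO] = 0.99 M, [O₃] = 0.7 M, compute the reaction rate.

0.07623 M/s

Step 1: The rate law is rate = k[NO]^1[O₃]^1
Step 2: Substitute: rate = 0.11 × (0.99)^1 × (0.7)^1
Step 3: rate = 0.11 × 0.99 × 0.7 = 0.07623 M/s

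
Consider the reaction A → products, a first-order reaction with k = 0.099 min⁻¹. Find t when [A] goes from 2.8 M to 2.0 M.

3.399 min

Step 1: For first-order: t = ln([A]₀/[A])/k
Step 2: t = ln(2.8/2.0)/0.099
Step 3: t = ln(1.4)/0.099
Step 4: t = 0.3365/0.099 = 3.399 min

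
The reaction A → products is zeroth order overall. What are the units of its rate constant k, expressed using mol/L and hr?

mol/L·hr⁻¹

Step 1: For overall order n, rate = k × (concentration)^n.
Step 2: Rate has units mol/L·hr⁻¹; concentration term has units (mol/L)^0.
Step 3: k = rate / (concentration)^n, so units of k = (mol/L)^(1-0)·hr⁻¹ = mol/L·hr⁻¹.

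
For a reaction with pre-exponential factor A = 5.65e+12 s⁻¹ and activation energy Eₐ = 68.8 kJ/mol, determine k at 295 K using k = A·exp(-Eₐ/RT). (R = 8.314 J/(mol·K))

3.71e+00 s⁻¹

Step 1: Use the Arrhenius equation: k = A × exp(-Eₐ/RT)
Step 2: Convert Eₐ to J/mol: 68.8 kJ/mol = 68800 J/mol
Step 3: Calculate the exponent: -Eₐ/(RT) = -68800/(8.314 × 295) = -28.05152
Step 4: k = 5.65e+12 × exp(-28.05152)
Step 5: k = 5.65e+12 × 6.56719e-13 = 3.7105e+00 s⁻¹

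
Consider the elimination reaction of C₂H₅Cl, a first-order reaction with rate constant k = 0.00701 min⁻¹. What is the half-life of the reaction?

98.88 min

Step 1: For a first-order reaction, t₁/₂ = ln(2)/k
Step 2: t₁/₂ = ln(2)/0.00701
Step 3: t₁/₂ = 0.6931/0.00701 = 98.88 min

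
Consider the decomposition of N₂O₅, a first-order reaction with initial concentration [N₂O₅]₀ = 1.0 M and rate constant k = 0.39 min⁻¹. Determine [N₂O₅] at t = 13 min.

0.006282 M

Step 1: For a first-order reaction: [N₂O₅] = [N₂O₅]₀ × e^(-kt)
Step 2: [N₂O₅] = 1.0 × e^(-0.39 × 13)
Step 3: [N₂O₅] = 1.0 × e^(-5.07)
Step 4: [N₂O₅] = 1.0 × 0.00628242 = 0.006282 M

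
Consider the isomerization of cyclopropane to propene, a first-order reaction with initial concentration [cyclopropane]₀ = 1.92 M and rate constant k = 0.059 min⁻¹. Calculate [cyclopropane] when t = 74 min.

0.02439 M

Step 1: For a first-order reaction: [cyclopropane] = [cyclopropane]₀ × e^(-kt)
Step 2: [cyclopropane] = 1.92 × e^(-0.059 × 74)
Step 3: [cyclopropane] = 1.92 × e^(-4.366)
Step 4: [cyclopropane] = 1.92 × 0.0127019 = 0.02439 M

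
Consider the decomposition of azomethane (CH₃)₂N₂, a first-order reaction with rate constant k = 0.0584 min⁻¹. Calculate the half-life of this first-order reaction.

11.87 min

Step 1: For a first-order reaction, t₁/₂ = ln(2)/k
Step 2: t₁/₂ = ln(2)/0.0584
Step 3: t₁/₂ = 0.6931/0.0584 = 11.87 min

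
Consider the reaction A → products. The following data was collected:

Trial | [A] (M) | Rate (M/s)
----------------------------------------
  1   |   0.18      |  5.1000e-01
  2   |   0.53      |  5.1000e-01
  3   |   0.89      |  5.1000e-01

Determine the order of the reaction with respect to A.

zeroth order (0)

Step 1: Compare trials - when concentration changes, rate stays constant.
Step 2: rate₂/rate₁ = 5.1000e-01/5.1000e-01 = 1
Step 3: [A]₂/[A]₁ = 0.53/0.18 = 2.944
Step 4: Since rate ratio ≈ (conc ratio)^0, the reaction is zeroth order.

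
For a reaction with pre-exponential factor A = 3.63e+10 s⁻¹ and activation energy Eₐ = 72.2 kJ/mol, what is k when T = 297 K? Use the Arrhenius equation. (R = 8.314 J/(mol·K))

7.27e-03 s⁻¹

Step 1: Use the Arrhenius equation: k = A × exp(-Eₐ/RT)
Step 2: Convert Eₐ to J/mol: 72.2 kJ/mol = 72200 J/mol
Step 3: Calculate the exponent: -Eₐ/(RT) = -72200/(8.314 × 297) = -29.23955
Step 4: k = 3.63e+10 × exp(-29.23955)
Step 5: k = 3.63e+10 × 2.00182e-13 = 7.2666e-03 s⁻¹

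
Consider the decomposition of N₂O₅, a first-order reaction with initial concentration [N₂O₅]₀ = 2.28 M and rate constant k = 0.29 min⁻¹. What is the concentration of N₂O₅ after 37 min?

4.988e-05 M

Step 1: For a first-order reaction: [N₂O₅] = [N₂O₅]₀ × e^(-kt)
Step 2: [N₂O₅] = 2.28 × e^(-0.29 × 37)
Step 3: [N₂O₅] = 2.28 × e^(-10.73)
Step 4: [N₂O₅] = 2.28 × 2.18786e-05 = 4.988e-05 M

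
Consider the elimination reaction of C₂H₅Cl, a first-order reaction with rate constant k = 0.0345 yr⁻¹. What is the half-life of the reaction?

20.09 yr

Step 1: For a first-order reaction, t₁/₂ = ln(2)/k
Step 2: t₁/₂ = ln(2)/0.0345
Step 3: t₁/₂ = 0.6931/0.0345 = 20.09 yr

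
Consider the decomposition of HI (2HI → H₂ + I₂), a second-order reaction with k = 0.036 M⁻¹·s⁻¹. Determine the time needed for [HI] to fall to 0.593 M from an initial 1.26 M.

24.8 s

Step 1: For second-order: t = (1/[HI] - 1/[HI]₀)/k
Step 2: t = (1/0.593 - 1/1.26)/0.036
Step 3: t = (1.686 - 0.7937)/0.036
Step 4: t = 0.8927/0.036 = 24.8 s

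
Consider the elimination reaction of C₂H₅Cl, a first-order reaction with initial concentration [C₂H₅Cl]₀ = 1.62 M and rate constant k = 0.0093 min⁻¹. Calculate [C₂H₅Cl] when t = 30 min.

1.226 M

Step 1: For a first-order reaction: [C₂H₅Cl] = [C₂H₅Cl]₀ × e^(-kt)
Step 2: [C₂H₅Cl] = 1.62 × e^(-0.0093 × 30)
Step 3: [C₂H₅Cl] = 1.62 × e^(-0.279)
Step 4: [C₂H₅Cl] = 1.62 × 0.75654 = 1.226 M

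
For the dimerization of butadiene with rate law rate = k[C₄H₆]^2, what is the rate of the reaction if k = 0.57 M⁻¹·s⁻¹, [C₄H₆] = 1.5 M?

1.282 M/s

Step 1: Identify the rate law: rate = k[C₄H₆]^2
Step 2: Substitute values: rate = 0.57 × (1.5)^2
Step 3: Calculate: rate = 0.57 × 2.25 = 1.2825 M/s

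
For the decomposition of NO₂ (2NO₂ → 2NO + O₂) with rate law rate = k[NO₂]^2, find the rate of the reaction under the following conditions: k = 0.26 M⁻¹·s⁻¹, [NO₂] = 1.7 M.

0.7514 M/s

Step 1: Identify the rate law: rate = k[NO₂]^2
Step 2: Substitute values: rate = 0.26 × (1.7)^2
Step 3: Calculate: rate = 0.26 × 2.89 = 0.7514 M/s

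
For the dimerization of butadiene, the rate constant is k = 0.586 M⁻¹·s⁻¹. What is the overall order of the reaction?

second order (2)

Step 1: The units of k for an nth-order reaction are (concentration)^(1-n)·(time)⁻¹.
Step 2: Here k has units M⁻¹·s⁻¹, so the concentration exponent is -1.
Step 3: 1 - n = -1 ⇒ n = 2. The reaction is second order.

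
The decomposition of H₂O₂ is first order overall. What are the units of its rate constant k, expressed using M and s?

s⁻¹

Step 1: For overall order n, rate = k × (concentration)^n.
Step 2: Rate has units M·s⁻¹; concentration term has units M^1.
Step 3: k = rate / (concentration)^n, so units of k = M^(1-1)·s⁻¹ = s⁻¹.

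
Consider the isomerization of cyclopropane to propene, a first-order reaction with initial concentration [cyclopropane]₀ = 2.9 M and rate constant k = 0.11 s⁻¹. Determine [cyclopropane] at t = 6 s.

1.499 M

Step 1: For a first-order reaction: [cyclopropane] = [cyclopropane]₀ × e^(-kt)
Step 2: [cyclopropane] = 2.9 × e^(-0.11 × 6)
Step 3: [cyclopropane] = 2.9 × e^(-0.66)
Step 4: [cyclopropane] = 2.9 × 0.516851 = 1.499 M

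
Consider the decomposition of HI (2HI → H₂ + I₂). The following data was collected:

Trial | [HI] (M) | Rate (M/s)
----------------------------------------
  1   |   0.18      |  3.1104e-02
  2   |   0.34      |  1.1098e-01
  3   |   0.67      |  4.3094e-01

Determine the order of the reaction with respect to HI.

second order (2)

Step 1: Compare trials to find order n where rate₂/rate₁ = ([HI]₂/[HI]₁)^n
Step 2: rate₂/rate₁ = 1.1098e-01/3.1104e-02 = 3.568
Step 3: [HI]₂/[HI]₁ = 0.34/0.18 = 1.889
Step 4: n = ln(3.568)/ln(1.889) = 2.00 ≈ 2
Step 5: The reaction is second order in HI.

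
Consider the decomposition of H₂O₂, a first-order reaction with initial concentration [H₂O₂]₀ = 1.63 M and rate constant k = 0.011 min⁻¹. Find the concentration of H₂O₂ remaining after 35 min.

1.109 M

Step 1: For a first-order reaction: [H₂O₂] = [H₂O₂]₀ × e^(-kt)
Step 2: [H₂O₂] = 1.63 × e^(-0.011 × 35)
Step 3: [H₂O₂] = 1.63 × e^(-0.385)
Step 4: [H₂O₂] = 1.63 × 0.680451 = 1.109 M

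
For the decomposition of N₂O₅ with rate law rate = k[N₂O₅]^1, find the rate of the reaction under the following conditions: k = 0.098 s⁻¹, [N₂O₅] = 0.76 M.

0.07448 M/s

Step 1: Identify the rate law: rate = k[N₂O₅]^1
Step 2: Substitute values: rate = 0.098 × (0.76)^1
Step 3: Calculate: rate = 0.098 × 0.76 = 0.07448 M/s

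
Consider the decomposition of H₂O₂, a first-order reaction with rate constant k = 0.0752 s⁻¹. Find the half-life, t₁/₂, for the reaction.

9.217 s

Step 1: For a first-order reaction, t₁/₂ = ln(2)/k
Step 2: t₁/₂ = ln(2)/0.0752
Step 3: t₁/₂ = 0.6931/0.0752 = 9.217 s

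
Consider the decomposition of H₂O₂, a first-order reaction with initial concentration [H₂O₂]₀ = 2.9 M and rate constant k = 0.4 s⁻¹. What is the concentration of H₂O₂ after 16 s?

0.004819 M

Step 1: For a first-order reaction: [H₂O₂] = [H₂O₂]₀ × e^(-kt)
Step 2: [H₂O₂] = 2.9 × e^(-0.4 × 16)
Step 3: [H₂O₂] = 2.9 × e^(-6.4)
Step 4: [H₂O₂] = 2.9 × 0.00166156 = 0.004819 M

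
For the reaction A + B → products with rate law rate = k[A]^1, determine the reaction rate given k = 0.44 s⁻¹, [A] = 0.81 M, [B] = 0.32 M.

0.3564 M/s

Step 1: The rate law is rate = k[A]^1
Step 2: Note that the rate does not depend on [B] (zero order in B).
Step 3: rate = 0.44 × (0.81)^1 = 0.3564 M/s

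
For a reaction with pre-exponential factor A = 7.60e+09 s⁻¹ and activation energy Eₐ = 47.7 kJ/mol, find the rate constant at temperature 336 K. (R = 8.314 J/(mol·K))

2.92e+02 s⁻¹

Step 1: Use the Arrhenius equation: k = A × exp(-Eₐ/RT)
Step 2: Convert Eₐ to J/mol: 47.7 kJ/mol = 47700 J/mol
Step 3: Calculate the exponent: -Eₐ/(RT) = -47700/(8.314 × 336) = -17.07533
Step 4: k = 7.60e+09 × exp(-17.07533)
Step 5: k = 7.60e+09 × 3.83953e-08 = 2.9180e+02 s⁻¹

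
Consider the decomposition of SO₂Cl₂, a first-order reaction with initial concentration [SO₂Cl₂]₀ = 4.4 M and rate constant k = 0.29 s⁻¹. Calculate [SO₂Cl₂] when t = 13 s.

0.1014 M

Step 1: For a first-order reaction: [SO₂Cl₂] = [SO₂Cl₂]₀ × e^(-kt)
Step 2: [SO₂Cl₂] = 4.4 × e^(-0.29 × 13)
Step 3: [SO₂Cl₂] = 4.4 × e^(-3.77)
Step 4: [SO₂Cl₂] = 4.4 × 0.0230521 = 0.1014 M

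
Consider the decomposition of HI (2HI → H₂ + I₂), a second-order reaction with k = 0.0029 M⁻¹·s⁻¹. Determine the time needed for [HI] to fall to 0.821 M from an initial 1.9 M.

238.5 s

Step 1: For second-order: t = (1/[HI] - 1/[HI]₀)/k
Step 2: t = (1/0.821 - 1/1.9)/0.0029
Step 3: t = (1.218 - 0.5263)/0.0029
Step 4: t = 0.6917/0.0029 = 238.5 s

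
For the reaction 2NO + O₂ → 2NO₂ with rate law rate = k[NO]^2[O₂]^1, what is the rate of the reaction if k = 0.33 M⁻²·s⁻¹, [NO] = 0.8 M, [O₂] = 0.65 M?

0.1373 M/s

Step 1: The rate law is rate = k[NO]^2[O₂]^1
Step 2: Substitute: rate = 0.33 × (0.8)^2 × (0.65)^1
Step 3: rate = 0.33 × 0.64 × 0.65 = 0.13728 M/s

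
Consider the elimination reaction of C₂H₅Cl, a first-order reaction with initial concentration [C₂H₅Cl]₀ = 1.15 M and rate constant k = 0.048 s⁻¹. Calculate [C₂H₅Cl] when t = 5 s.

0.9046 M

Step 1: For a first-order reaction: [C₂H₅Cl] = [C₂H₅Cl]₀ × e^(-kt)
Step 2: [C₂H₅Cl] = 1.15 × e^(-0.048 × 5)
Step 3: [C₂H₅Cl] = 1.15 × e^(-0.24)
Step 4: [C₂H₅Cl] = 1.15 × 0.786628 = 0.9046 M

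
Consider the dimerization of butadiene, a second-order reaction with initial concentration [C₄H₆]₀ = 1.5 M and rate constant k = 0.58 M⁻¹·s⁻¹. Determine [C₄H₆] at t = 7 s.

0.2116 M

Step 1: For a second-order reaction: 1/[C₄H₆] = 1/[C₄H₆]₀ + kt
Step 2: 1/[C₄H₆] = 1/1.5 + 0.58 × 7
Step 3: 1/[C₄H₆] = 0.6667 + 4.06 = 4.727
Step 4: [C₄H₆] = 1/4.727 = 0.2116 M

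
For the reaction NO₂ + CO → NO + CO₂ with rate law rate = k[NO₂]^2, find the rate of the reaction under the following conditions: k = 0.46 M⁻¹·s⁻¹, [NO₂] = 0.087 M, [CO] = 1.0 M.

0.003482 M/s

Step 1: The rate law is rate = k[NO₂]^2
Step 2: Note that the rate does not depend on [CO] (zero order in CO).
Step 3: rate = 0.46 × (0.087)^2 = 0.00348174 M/s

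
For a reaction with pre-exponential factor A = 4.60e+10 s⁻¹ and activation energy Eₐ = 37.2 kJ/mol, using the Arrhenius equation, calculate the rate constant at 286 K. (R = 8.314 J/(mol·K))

7.39e+03 s⁻¹

Step 1: Use the Arrhenius equation: k = A × exp(-Eₐ/RT)
Step 2: Convert Eₐ to J/mol: 37.2 kJ/mol = 37200 J/mol
Step 3: Calculate the exponent: -Eₐ/(RT) = -37200/(8.314 × 286) = -15.64469
Step 4: k = 4.60e+10 × exp(-15.64469)
Step 5: k = 4.60e+10 × 1.60545e-07 = 7.3851e+03 s⁻¹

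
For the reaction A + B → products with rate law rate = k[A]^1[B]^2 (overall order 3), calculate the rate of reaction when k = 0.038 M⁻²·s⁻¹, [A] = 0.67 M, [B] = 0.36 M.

0.0033 M/s

Step 1: The rate law is rate = k[A]^1[B]^2, overall order = 1+2 = 3
Step 2: Substitute values: rate = 0.038 × (0.67)^1 × (0.36)^2
Step 3: rate = 0.038 × 0.67 × 0.1296 = 0.00329962 M/s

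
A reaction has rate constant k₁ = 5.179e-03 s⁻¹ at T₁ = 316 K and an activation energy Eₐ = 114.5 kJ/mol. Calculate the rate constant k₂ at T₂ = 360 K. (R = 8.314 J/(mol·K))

1.066e+00 s⁻¹

Step 1: Use the two-temperature Arrhenius form: ln(k₂/k₁) = -Eₐ/R × (1/T₂ - 1/T₁)
Step 2: Convert Eₐ to J/mol: 114.5 kJ/mol = 114500 J/mol
Step 3: 1/T₂ - 1/T₁ = 1/360 - 1/316 = -3.867792e-04 K⁻¹
Step 4: ln(k₂/k₁) = -114500/8.314 × -3.867792e-04 = 5.32670
Step 5: k₂ = k₁ × exp(5.32670) = 5.179e-03 × 2.05758e+02 = 1.066e+00 s⁻¹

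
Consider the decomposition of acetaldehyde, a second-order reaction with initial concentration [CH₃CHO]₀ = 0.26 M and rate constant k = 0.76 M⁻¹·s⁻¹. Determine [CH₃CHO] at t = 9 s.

0.09358 M

Step 1: For a second-order reaction: 1/[CH₃CHO] = 1/[CH₃CHO]₀ + kt
Step 2: 1/[CH₃CHO] = 1/0.26 + 0.76 × 9
Step 3: 1/[CH₃CHO] = 3.846 + 6.84 = 10.69
Step 4: [CH₃CHO] = 1/10.69 = 0.09358 M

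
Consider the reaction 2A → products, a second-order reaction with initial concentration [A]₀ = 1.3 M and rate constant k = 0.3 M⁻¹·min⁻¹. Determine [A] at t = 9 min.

0.2882 M

Step 1: For a second-order reaction: 1/[A] = 1/[A]₀ + kt
Step 2: 1/[A] = 1/1.3 + 0.3 × 9
Step 3: 1/[A] = 0.7692 + 2.7 = 3.469
Step 4: [A] = 1/3.469 = 0.2882 M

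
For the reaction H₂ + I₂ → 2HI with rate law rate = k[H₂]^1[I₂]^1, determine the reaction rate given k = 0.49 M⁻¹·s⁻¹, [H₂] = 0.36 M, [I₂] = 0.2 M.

0.03528 M/s

Step 1: The rate law is rate = k[H₂]^1[I₂]^1
Step 2: Substitute: rate = 0.49 × (0.36)^1 × (0.2)^1
Step 3: rate = 0.49 × 0.36 × 0.2 = 0.03528 M/s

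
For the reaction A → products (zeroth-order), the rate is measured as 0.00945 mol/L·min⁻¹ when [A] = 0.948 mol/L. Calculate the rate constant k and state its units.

0.00945 mol/L·min⁻¹

Step 1: For a zeroth-order reaction, rate = k (independent of concentration).
Step 2: k = rate = 0.00945 mol/L·min⁻¹.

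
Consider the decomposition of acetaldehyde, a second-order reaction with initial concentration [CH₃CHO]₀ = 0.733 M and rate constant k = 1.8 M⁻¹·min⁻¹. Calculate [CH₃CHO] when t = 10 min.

0.05164 M

Step 1: For a second-order reaction: 1/[CH₃CHO] = 1/[CH₃CHO]₀ + kt
Step 2: 1/[CH₃CHO] = 1/0.733 + 1.8 × 10
Step 3: 1/[CH₃CHO] = 1.364 + 18 = 19.36
Step 4: [CH₃CHO] = 1/19.36 = 0.05164 M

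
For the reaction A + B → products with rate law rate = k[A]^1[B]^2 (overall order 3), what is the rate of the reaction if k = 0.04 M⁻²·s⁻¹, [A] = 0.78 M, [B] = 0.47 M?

0.006892 M/s

Step 1: The rate law is rate = k[A]^1[B]^2, overall order = 1+2 = 3
Step 2: Substitute values: rate = 0.04 × (0.78)^1 × (0.47)^2
Step 3: rate = 0.04 × 0.78 × 0.2209 = 0.00689208 M/s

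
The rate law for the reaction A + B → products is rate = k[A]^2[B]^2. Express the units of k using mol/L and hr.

(mol/L)⁻³·hr⁻¹

Step 1: Overall order = 2 + 2 = 4.
Step 2: rate has units mol/L·hr⁻¹; [A]^2[B]^2 has units (mol/L)^4.
Step 3: k = rate/([A]^2[B]^2), so units of k = (mol/L)^(1-4)·hr⁻¹ = (mol/L)⁻³·hr⁻¹.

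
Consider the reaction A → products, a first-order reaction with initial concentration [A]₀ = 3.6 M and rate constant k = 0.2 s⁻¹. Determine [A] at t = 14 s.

0.2189 M

Step 1: For a first-order reaction: [A] = [A]₀ × e^(-kt)
Step 2: [A] = 3.6 × e^(-0.2 × 14)
Step 3: [A] = 3.6 × e^(-2.8)
Step 4: [A] = 3.6 × 0.0608101 = 0.2189 M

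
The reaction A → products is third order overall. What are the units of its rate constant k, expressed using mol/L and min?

(mol/L)⁻²·min⁻¹

Step 1: For overall order n, rate = k × (concentration)^n.
Step 2: Rate has units mol/L·min⁻¹; concentration term has units (mol/L)^3.
Step 3: k = rate / (concentration)^n, so units of k = (mol/L)^(1-3)·min⁻¹ = (mol/L)⁻²·min⁻¹.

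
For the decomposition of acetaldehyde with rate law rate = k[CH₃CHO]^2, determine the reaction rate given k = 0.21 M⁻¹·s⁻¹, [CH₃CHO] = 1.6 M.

0.5376 M/s

Step 1: Identify the rate law: rate = k[CH₃CHO]^2
Step 2: Substitute values: rate = 0.21 × (1.6)^2
Step 3: Calculate: rate = 0.21 × 2.56 = 0.5376 M/s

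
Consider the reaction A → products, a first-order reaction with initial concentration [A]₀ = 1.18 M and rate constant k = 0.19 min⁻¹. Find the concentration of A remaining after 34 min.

0.001846 M

Step 1: For a first-order reaction: [A] = [A]₀ × e^(-kt)
Step 2: [A] = 1.18 × e^(-0.19 × 34)
Step 3: [A] = 1.18 × e^(-6.46)
Step 4: [A] = 1.18 × 0.0015648 = 0.001846 M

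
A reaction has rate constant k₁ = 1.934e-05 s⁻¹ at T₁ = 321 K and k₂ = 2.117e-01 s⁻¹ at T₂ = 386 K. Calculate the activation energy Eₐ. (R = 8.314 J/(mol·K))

147.4 kJ/mol

Step 1: Use the two-temperature Arrhenius form: ln(k₂/k₁) = -Eₐ/R × (1/T₂ - 1/T₁)
Step 2: ln(k₂/k₁) = ln(2.117e-01/1.934e-05) = ln(10946.2) = 9.30075
Step 3: 1/T₂ - 1/T₁ = 1/386 - 1/321 = -5.245912e-04 K⁻¹
Step 4: Eₐ = -R × ln(k₂/k₁) / (1/T₂ - 1/T₁) = -8.314 × 9.30075 / -5.245912e-04
Step 5: Eₐ = 1.4740e+05 J/mol = 147.4 kJ/mol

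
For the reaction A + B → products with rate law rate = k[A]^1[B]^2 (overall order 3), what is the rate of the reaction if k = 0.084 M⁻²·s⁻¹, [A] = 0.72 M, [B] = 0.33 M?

0.006586 M/s

Step 1: The rate law is rate = k[A]^1[B]^2, overall order = 1+2 = 3
Step 2: Substitute values: rate = 0.084 × (0.72)^1 × (0.33)^2
Step 3: rate = 0.084 × 0.72 × 0.1089 = 0.00658627 M/s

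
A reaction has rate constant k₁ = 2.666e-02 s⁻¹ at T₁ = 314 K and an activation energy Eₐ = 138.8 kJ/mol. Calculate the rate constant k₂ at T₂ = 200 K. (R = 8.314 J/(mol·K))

1.838e-15 s⁻¹

Step 1: Use the two-temperature Arrhenius form: ln(k₂/k₁) = -Eₐ/R × (1/T₂ - 1/T₁)
Step 2: Convert Eₐ to J/mol: 138.8 kJ/mol = 138800 J/mol
Step 3: 1/T₂ - 1/T₁ = 1/200 - 1/314 = 1.815287e-03 K⁻¹
Step 4: ln(k₂/k₁) = -138800/8.314 × 1.815287e-03 = -30.30573
Step 5: k₂ = k₁ × exp(-30.30573) = 2.666e-02 × 6.89269e-14 = 1.838e-15 s⁻¹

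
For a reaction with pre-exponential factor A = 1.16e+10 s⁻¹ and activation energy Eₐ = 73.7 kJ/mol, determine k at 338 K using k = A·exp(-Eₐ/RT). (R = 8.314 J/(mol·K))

4.73e-02 s⁻¹

Step 1: Use the Arrhenius equation: k = A × exp(-Eₐ/RT)
Step 2: Convert Eₐ to J/mol: 73.7 kJ/mol = 73700 J/mol
Step 3: Calculate the exponent: -Eₐ/(RT) = -73700/(8.314 × 338) = -26.22653
Step 4: k = 1.16e+10 × exp(-26.22653)
Step 5: k = 1.16e+10 × 4.07345e-12 = 4.7252e-02 s⁻¹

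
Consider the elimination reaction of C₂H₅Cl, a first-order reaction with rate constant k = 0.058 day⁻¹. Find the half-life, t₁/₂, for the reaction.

11.95 day

Step 1: For a first-order reaction, t₁/₂ = ln(2)/k
Step 2: t₁/₂ = ln(2)/0.058
Step 3: t₁/₂ = 0.6931/0.058 = 11.95 day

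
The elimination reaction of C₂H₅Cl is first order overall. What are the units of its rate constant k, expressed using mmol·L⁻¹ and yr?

yr⁻¹

Step 1: For overall order n, rate = k × (concentration)^n.
Step 2: Rate has units mmol·L⁻¹·yr⁻¹; concentration term has units (mmol·L⁻¹)^1.
Step 3: k = rate / (concentration)^n, so units of k = (mmol·L⁻¹)^(1-1)·yr⁻¹ = yr⁻¹.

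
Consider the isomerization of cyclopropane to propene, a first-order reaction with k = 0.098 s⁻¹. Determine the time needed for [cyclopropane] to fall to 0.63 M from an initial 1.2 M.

6.575 s

Step 1: For first-order: t = ln([cyclopropane]₀/[cyclopropane])/k
Step 2: t = ln(1.2/0.63)/0.098
Step 3: t = ln(1.905)/0.098
Step 4: t = 0.6444/0.098 = 6.575 s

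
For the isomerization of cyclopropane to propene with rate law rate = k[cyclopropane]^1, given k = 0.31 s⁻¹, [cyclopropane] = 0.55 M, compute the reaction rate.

0.1705 M/s

Step 1: Identify the rate law: rate = k[cyclopropane]^1
Step 2: Substitute values: rate = 0.31 × (0.55)^1
Step 3: Calculate: rate = 0.31 × 0.55 = 0.1705 M/s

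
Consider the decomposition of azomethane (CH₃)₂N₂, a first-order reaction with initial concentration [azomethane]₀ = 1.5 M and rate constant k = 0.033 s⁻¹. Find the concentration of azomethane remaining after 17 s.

0.856 M

Step 1: For a first-order reaction: [azomethane] = [azomethane]₀ × e^(-kt)
Step 2: [azomethane] = 1.5 × e^(-0.033 × 17)
Step 3: [azomethane] = 1.5 × e^(-0.561)
Step 4: [azomethane] = 1.5 × 0.570638 = 0.856 M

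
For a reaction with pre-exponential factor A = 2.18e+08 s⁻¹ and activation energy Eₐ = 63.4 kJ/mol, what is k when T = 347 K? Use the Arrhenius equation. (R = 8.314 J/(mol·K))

6.23e-02 s⁻¹

Step 1: Use the Arrhenius equation: k = A × exp(-Eₐ/RT)
Step 2: Convert Eₐ to J/mol: 63.4 kJ/mol = 63400 J/mol
Step 3: Calculate the exponent: -Eₐ/(RT) = -63400/(8.314 × 347) = -21.97606
Step 4: k = 2.18e+08 × exp(-21.97606)
Step 5: k = 2.18e+08 × 2.85705e-10 = 6.2284e-02 s⁻¹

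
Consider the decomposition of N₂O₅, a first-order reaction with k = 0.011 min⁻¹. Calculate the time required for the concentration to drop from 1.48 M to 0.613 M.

80.13 min

Step 1: For first-order: t = ln([N₂O₅]₀/[N₂O₅])/k
Step 2: t = ln(1.48/0.613)/0.011
Step 3: t = ln(2.414)/0.011
Step 4: t = 0.8814/0.011 = 80.13 min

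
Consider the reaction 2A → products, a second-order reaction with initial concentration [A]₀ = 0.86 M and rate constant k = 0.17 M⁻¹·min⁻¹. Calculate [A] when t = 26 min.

0.1791 M

Step 1: For a second-order reaction: 1/[A] = 1/[A]₀ + kt
Step 2: 1/[A] = 1/0.86 + 0.17 × 26
Step 3: 1/[A] = 1.163 + 4.42 = 5.583
Step 4: [A] = 1/5.583 = 0.1791 M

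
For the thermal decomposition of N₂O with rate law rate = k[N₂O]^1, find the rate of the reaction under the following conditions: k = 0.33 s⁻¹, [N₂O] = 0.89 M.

0.2937 M/s

Step 1: Identify the rate law: rate = k[N₂O]^1
Step 2: Substitute values: rate = 0.33 × (0.89)^1
Step 3: Calculate: rate = 0.33 × 0.89 = 0.2937 M/s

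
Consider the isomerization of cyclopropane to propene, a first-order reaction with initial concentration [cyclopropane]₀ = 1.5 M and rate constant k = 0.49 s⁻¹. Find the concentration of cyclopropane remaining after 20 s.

8.318e-05 M

Step 1: For a first-order reaction: [cyclopropane] = [cyclopropane]₀ × e^(-kt)
Step 2: [cyclopropane] = 1.5 × e^(-0.49 × 20)
Step 3: [cyclopropane] = 1.5 × e^(-9.8)
Step 4: [cyclopropane] = 1.5 × 5.54516e-05 = 8.318e-05 M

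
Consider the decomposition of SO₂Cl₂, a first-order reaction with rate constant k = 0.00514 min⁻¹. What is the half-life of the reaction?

134.9 min

Step 1: For a first-order reaction, t₁/₂ = ln(2)/k
Step 2: t₁/₂ = ln(2)/0.00514
Step 3: t₁/₂ = 0.6931/0.00514 = 134.9 min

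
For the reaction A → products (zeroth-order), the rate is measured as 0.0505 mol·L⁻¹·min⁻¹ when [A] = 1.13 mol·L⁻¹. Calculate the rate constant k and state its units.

0.0505 mol·L⁻¹·min⁻¹

Step 1: For a zeroth-order reaction, rate = k (independent of concentration).
Step 2: k = rate = 0.0505 mol·L⁻¹·min⁻¹.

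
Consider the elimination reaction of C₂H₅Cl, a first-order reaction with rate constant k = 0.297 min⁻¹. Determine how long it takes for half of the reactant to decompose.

2.334 min

Step 1: For a first-order reaction, t₁/₂ = ln(2)/k
Step 2: t₁/₂ = ln(2)/0.297
Step 3: t₁/₂ = 0.6931/0.297 = 2.334 min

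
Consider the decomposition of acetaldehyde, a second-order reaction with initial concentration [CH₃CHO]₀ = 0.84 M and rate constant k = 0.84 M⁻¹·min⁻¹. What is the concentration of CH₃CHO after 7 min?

0.1414 M

Step 1: For a second-order reaction: 1/[CH₃CHO] = 1/[CH₃CHO]₀ + kt
Step 2: 1/[CH₃CHO] = 1/0.84 + 0.84 × 7
Step 3: 1/[CH₃CHO] = 1.19 + 5.88 = 7.07
Step 4: [CH₃CHO] = 1/7.07 = 0.1414 M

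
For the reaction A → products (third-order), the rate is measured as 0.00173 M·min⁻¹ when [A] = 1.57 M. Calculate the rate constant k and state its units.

0.000447 M⁻²·min⁻¹

Step 1: rate = k[A]^3, so k = rate / [A]^3.
Step 2: k = 0.00173 / (1.57)^3 = 0.00173 / 3.87.
Step 3: k = 0.000447 M⁻²·min⁻¹.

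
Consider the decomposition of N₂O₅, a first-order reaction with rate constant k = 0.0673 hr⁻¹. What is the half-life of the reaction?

10.3 hr

Step 1: For a first-order reaction, t₁/₂ = ln(2)/k
Step 2: t₁/₂ = ln(2)/0.0673
Step 3: t₁/₂ = 0.6931/0.0673 = 10.3 hr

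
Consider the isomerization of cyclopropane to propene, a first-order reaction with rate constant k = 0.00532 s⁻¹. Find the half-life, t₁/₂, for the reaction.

130.3 s

Step 1: For a first-order reaction, t₁/₂ = ln(2)/k
Step 2: t₁/₂ = ln(2)/0.00532
Step 3: t₁/₂ = 0.6931/0.00532 = 130.3 s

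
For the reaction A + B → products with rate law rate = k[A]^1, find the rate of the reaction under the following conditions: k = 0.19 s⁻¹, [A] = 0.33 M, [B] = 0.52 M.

0.0627 M/s

Step 1: The rate law is rate = k[A]^1
Step 2: Note that the rate does not depend on [B] (zero order in B).
Step 3: rate = 0.19 × (0.33)^1 = 0.0627 M/s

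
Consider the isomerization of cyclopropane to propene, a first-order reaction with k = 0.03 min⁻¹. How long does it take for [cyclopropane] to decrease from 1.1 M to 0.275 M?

46.21 min

Step 1: For first-order: t = ln([cyclopropane]₀/[cyclopropane])/k
Step 2: t = ln(1.1/0.275)/0.03
Step 3: t = ln(4)/0.03
Step 4: t = 1.386/0.03 = 46.21 min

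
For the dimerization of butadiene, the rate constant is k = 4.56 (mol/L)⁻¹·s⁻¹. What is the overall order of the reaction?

second order (2)

Step 1: The units of k for an nth-order reaction are (concentration)^(1-n)·(time)⁻¹.
Step 2: Here k has units (mol/L)⁻¹·s⁻¹, so the concentration exponent is -1.
Step 3: 1 - n = -1 ⇒ n = 2. The reaction is second order.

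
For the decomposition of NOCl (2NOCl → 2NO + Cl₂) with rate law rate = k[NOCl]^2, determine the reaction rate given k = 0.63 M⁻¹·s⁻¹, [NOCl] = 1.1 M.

0.7623 M/s

Step 1: Identify the rate law: rate = k[NOCl]^2
Step 2: Substitute values: rate = 0.63 × (1.1)^2
Step 3: Calculate: rate = 0.63 × 1.21 = 0.7623 M/s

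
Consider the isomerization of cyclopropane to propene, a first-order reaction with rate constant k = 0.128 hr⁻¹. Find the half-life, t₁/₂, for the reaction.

5.415 hr

Step 1: For a first-order reaction, t₁/₂ = ln(2)/k
Step 2: t₁/₂ = ln(2)/0.128
Step 3: t₁/₂ = 0.6931/0.128 = 5.415 hr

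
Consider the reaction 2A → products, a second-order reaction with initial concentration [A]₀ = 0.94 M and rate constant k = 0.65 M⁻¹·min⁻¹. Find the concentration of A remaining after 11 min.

0.1217 M

Step 1: For a second-order reaction: 1/[A] = 1/[A]₀ + kt
Step 2: 1/[A] = 1/0.94 + 0.65 × 11
Step 3: 1/[A] = 1.064 + 7.15 = 8.214
Step 4: [A] = 1/8.214 = 0.1217 M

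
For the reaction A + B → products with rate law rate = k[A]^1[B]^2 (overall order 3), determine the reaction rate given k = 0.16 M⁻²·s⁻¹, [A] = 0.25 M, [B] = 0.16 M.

0.001024 M/s

Step 1: The rate law is rate = k[A]^1[B]^2, overall order = 1+2 = 3
Step 2: Substitute values: rate = 0.16 × (0.25)^1 × (0.16)^2
Step 3: rate = 0.16 × 0.25 × 0.0256 = 0.001024 M/s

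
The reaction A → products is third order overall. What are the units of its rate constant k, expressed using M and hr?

M⁻²·hr⁻¹

Step 1: For overall order n, rate = k × (concentration)^n.
Step 2: Rate has units M·hr⁻¹; concentration term has units M^3.
Step 3: k = rate / (concentration)^n, so units of k = M^(1-3)·hr⁻¹ = M⁻²·hr⁻¹.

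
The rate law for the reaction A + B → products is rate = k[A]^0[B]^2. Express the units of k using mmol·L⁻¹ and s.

(mmol·L⁻¹)⁻¹·s⁻¹

Step 1: Overall order = 0 + 2 = 2.
Step 2: rate has units mmol·L⁻¹·s⁻¹; [A]^0[B]^2 has units (mmol·L⁻¹)^2.
Step 3: k = rate/([A]^0[B]^2), so units of k = (mmol·L⁻¹)^(1-2)·s⁻¹ = (mmol·L⁻¹)⁻¹·s⁻¹.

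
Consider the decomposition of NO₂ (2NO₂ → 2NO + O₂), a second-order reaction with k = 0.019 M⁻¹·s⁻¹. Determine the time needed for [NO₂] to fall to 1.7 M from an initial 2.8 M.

12.16 s

Step 1: For second-order: t = (1/[NO₂] - 1/[NO₂]₀)/k
Step 2: t = (1/1.7 - 1/2.8)/0.019
Step 3: t = (0.5882 - 0.3571)/0.019
Step 4: t = 0.2311/0.019 = 12.16 s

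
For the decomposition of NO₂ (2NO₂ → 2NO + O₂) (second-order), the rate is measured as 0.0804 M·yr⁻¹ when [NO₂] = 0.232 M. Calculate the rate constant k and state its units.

1.494 M⁻¹·yr⁻¹

Step 1: rate = k[NO₂]^2, so k = rate / [NO₂]^2.
Step 2: k = 0.0804 / (0.232)^2 = 0.0804 / 0.05382.
Step 3: k = 1.494 M⁻¹·yr⁻¹.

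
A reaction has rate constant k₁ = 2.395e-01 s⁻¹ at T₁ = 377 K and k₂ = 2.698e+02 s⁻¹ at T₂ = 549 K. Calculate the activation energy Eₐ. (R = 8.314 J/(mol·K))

70.3 kJ/mol

Step 1: Use the two-temperature Arrhenius form: ln(k₂/k₁) = -Eₐ/R × (1/T₂ - 1/T₁)
Step 2: ln(k₂/k₁) = ln(2.698e+02/2.395e-01) = ln(1126.51) = 7.02688
Step 3: 1/T₂ - 1/T₁ = 1/549 - 1/377 = -8.310263e-04 K⁻¹
Step 4: Eₐ = -R × ln(k₂/k₁) / (1/T₂ - 1/T₁) = -8.314 × 7.02688 / -8.310263e-04
Step 5: Eₐ = 7.0300e+04 J/mol = 70.3 kJ/mol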